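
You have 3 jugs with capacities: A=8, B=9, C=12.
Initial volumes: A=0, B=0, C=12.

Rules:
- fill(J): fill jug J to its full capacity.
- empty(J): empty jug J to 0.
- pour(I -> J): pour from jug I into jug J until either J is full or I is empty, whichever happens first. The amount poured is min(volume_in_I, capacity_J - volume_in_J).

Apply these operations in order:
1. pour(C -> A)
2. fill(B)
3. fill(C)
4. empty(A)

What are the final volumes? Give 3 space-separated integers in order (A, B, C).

Step 1: pour(C -> A) -> (A=8 B=0 C=4)
Step 2: fill(B) -> (A=8 B=9 C=4)
Step 3: fill(C) -> (A=8 B=9 C=12)
Step 4: empty(A) -> (A=0 B=9 C=12)

Answer: 0 9 12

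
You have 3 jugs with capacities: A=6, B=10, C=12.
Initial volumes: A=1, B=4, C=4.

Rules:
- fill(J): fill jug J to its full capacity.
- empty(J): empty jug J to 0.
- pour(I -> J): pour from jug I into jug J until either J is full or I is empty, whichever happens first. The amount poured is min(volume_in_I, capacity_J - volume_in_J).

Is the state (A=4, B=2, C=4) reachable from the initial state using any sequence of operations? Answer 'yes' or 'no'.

BFS explored all 381 reachable states.
Reachable set includes: (0,0,0), (0,0,1), (0,0,2), (0,0,3), (0,0,4), (0,0,5), (0,0,6), (0,0,7), (0,0,8), (0,0,9), (0,0,10), (0,0,11) ...
Target (A=4, B=2, C=4) not in reachable set → no.

Answer: no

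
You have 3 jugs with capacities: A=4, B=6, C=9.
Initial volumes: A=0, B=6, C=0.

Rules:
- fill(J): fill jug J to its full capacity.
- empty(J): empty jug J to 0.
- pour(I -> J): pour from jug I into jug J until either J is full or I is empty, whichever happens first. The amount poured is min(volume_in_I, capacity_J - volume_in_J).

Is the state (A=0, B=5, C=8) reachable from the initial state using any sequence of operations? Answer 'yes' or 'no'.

Answer: yes

Derivation:
BFS from (A=0, B=6, C=0):
  1. empty(B) -> (A=0 B=0 C=0)
  2. fill(C) -> (A=0 B=0 C=9)
  3. pour(C -> A) -> (A=4 B=0 C=5)
  4. pour(C -> B) -> (A=4 B=5 C=0)
  5. pour(A -> C) -> (A=0 B=5 C=4)
  6. fill(A) -> (A=4 B=5 C=4)
  7. pour(A -> C) -> (A=0 B=5 C=8)
Target reached → yes.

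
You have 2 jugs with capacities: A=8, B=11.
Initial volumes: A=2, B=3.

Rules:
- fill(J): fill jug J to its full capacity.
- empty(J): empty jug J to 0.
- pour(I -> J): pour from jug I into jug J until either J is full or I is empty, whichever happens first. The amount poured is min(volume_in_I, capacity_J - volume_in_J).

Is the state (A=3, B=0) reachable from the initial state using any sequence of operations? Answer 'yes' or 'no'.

Answer: yes

Derivation:
BFS from (A=2, B=3):
  1. empty(A) -> (A=0 B=3)
  2. pour(B -> A) -> (A=3 B=0)
Target reached → yes.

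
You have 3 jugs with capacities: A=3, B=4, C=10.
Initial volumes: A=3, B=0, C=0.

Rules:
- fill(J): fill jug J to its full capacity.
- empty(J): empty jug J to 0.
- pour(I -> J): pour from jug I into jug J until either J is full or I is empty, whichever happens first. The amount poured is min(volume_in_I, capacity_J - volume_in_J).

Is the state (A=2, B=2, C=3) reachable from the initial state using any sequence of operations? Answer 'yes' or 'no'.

Answer: no

Derivation:
BFS explored all 166 reachable states.
Reachable set includes: (0,0,0), (0,0,1), (0,0,2), (0,0,3), (0,0,4), (0,0,5), (0,0,6), (0,0,7), (0,0,8), (0,0,9), (0,0,10), (0,1,0) ...
Target (A=2, B=2, C=3) not in reachable set → no.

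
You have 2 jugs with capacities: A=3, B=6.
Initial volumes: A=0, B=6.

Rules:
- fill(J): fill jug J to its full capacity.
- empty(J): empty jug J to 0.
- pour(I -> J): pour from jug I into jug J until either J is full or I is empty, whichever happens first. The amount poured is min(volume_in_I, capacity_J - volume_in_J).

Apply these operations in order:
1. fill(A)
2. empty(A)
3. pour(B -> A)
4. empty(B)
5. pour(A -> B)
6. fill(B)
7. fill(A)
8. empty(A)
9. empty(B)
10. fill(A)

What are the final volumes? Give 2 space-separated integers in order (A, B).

Step 1: fill(A) -> (A=3 B=6)
Step 2: empty(A) -> (A=0 B=6)
Step 3: pour(B -> A) -> (A=3 B=3)
Step 4: empty(B) -> (A=3 B=0)
Step 5: pour(A -> B) -> (A=0 B=3)
Step 6: fill(B) -> (A=0 B=6)
Step 7: fill(A) -> (A=3 B=6)
Step 8: empty(A) -> (A=0 B=6)
Step 9: empty(B) -> (A=0 B=0)
Step 10: fill(A) -> (A=3 B=0)

Answer: 3 0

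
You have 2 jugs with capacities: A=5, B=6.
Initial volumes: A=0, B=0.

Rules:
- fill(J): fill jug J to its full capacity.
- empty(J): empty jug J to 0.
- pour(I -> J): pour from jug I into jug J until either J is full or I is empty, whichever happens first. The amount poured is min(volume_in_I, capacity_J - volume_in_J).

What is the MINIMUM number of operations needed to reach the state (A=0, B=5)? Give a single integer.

BFS from (A=0, B=0). One shortest path:
  1. fill(A) -> (A=5 B=0)
  2. pour(A -> B) -> (A=0 B=5)
Reached target in 2 moves.

Answer: 2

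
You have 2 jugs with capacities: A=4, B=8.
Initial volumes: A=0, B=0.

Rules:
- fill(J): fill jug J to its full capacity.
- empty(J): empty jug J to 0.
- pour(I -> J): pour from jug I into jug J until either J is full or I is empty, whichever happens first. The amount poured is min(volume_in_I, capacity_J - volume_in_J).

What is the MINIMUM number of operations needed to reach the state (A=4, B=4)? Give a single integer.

BFS from (A=0, B=0). One shortest path:
  1. fill(B) -> (A=0 B=8)
  2. pour(B -> A) -> (A=4 B=4)
Reached target in 2 moves.

Answer: 2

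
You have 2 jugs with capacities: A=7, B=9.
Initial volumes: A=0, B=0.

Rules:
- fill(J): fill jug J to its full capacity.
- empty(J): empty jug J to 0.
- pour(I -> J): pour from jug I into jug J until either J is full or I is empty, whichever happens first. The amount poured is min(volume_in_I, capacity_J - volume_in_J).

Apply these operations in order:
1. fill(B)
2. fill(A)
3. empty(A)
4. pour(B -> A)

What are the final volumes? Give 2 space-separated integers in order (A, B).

Step 1: fill(B) -> (A=0 B=9)
Step 2: fill(A) -> (A=7 B=9)
Step 3: empty(A) -> (A=0 B=9)
Step 4: pour(B -> A) -> (A=7 B=2)

Answer: 7 2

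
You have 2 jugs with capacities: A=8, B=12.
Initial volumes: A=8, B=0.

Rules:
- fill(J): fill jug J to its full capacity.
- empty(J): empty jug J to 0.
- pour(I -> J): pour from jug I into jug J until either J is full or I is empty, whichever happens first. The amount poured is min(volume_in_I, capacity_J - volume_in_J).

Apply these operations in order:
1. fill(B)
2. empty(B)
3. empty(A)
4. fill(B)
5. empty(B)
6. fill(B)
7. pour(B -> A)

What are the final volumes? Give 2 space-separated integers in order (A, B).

Step 1: fill(B) -> (A=8 B=12)
Step 2: empty(B) -> (A=8 B=0)
Step 3: empty(A) -> (A=0 B=0)
Step 4: fill(B) -> (A=0 B=12)
Step 5: empty(B) -> (A=0 B=0)
Step 6: fill(B) -> (A=0 B=12)
Step 7: pour(B -> A) -> (A=8 B=4)

Answer: 8 4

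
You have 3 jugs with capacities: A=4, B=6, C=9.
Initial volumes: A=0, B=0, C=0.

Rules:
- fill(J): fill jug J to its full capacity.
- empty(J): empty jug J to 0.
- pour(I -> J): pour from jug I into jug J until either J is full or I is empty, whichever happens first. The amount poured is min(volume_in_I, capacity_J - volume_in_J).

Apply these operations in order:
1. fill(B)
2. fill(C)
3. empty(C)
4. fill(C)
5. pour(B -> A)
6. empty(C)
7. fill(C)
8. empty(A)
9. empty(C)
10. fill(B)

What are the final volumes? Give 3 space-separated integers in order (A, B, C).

Step 1: fill(B) -> (A=0 B=6 C=0)
Step 2: fill(C) -> (A=0 B=6 C=9)
Step 3: empty(C) -> (A=0 B=6 C=0)
Step 4: fill(C) -> (A=0 B=6 C=9)
Step 5: pour(B -> A) -> (A=4 B=2 C=9)
Step 6: empty(C) -> (A=4 B=2 C=0)
Step 7: fill(C) -> (A=4 B=2 C=9)
Step 8: empty(A) -> (A=0 B=2 C=9)
Step 9: empty(C) -> (A=0 B=2 C=0)
Step 10: fill(B) -> (A=0 B=6 C=0)

Answer: 0 6 0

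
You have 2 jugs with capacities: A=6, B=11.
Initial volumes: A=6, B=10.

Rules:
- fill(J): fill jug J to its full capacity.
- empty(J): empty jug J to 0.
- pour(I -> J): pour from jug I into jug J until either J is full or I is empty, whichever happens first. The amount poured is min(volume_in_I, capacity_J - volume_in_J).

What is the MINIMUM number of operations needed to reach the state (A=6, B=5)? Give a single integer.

BFS from (A=6, B=10). One shortest path:
  1. empty(A) -> (A=0 B=10)
  2. fill(B) -> (A=0 B=11)
  3. pour(B -> A) -> (A=6 B=5)
Reached target in 3 moves.

Answer: 3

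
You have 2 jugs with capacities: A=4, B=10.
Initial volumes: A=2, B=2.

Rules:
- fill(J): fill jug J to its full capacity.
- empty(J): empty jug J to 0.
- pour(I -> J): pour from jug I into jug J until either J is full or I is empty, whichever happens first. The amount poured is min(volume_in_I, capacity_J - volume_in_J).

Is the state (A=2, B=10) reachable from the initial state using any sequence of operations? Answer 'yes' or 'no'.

BFS from (A=2, B=2):
  1. fill(B) -> (A=2 B=10)
Target reached → yes.

Answer: yes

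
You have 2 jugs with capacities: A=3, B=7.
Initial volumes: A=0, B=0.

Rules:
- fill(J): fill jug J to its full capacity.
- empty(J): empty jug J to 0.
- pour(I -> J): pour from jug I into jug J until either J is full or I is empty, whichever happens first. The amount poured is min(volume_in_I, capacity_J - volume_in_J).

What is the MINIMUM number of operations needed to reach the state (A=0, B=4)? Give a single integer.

BFS from (A=0, B=0). One shortest path:
  1. fill(B) -> (A=0 B=7)
  2. pour(B -> A) -> (A=3 B=4)
  3. empty(A) -> (A=0 B=4)
Reached target in 3 moves.

Answer: 3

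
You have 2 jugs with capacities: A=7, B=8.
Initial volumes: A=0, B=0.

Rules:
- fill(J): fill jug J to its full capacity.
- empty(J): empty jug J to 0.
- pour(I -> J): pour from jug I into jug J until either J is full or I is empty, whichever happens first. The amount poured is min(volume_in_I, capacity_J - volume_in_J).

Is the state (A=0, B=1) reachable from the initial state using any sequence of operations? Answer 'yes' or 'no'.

Answer: yes

Derivation:
BFS from (A=0, B=0):
  1. fill(B) -> (A=0 B=8)
  2. pour(B -> A) -> (A=7 B=1)
  3. empty(A) -> (A=0 B=1)
Target reached → yes.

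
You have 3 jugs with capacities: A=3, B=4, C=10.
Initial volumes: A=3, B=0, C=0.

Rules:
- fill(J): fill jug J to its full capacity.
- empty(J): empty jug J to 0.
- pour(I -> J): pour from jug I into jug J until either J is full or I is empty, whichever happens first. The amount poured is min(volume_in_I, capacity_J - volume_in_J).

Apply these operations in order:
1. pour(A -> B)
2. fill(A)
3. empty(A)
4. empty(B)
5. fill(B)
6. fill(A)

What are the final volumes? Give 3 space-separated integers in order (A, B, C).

Step 1: pour(A -> B) -> (A=0 B=3 C=0)
Step 2: fill(A) -> (A=3 B=3 C=0)
Step 3: empty(A) -> (A=0 B=3 C=0)
Step 4: empty(B) -> (A=0 B=0 C=0)
Step 5: fill(B) -> (A=0 B=4 C=0)
Step 6: fill(A) -> (A=3 B=4 C=0)

Answer: 3 4 0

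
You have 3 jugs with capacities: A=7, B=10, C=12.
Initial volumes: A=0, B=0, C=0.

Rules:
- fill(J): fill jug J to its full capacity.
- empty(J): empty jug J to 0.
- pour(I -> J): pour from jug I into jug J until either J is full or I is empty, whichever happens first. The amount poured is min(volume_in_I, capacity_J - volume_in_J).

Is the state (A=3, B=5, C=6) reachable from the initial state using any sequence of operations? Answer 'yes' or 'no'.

BFS explored all 550 reachable states.
Reachable set includes: (0,0,0), (0,0,1), (0,0,2), (0,0,3), (0,0,4), (0,0,5), (0,0,6), (0,0,7), (0,0,8), (0,0,9), (0,0,10), (0,0,11) ...
Target (A=3, B=5, C=6) not in reachable set → no.

Answer: no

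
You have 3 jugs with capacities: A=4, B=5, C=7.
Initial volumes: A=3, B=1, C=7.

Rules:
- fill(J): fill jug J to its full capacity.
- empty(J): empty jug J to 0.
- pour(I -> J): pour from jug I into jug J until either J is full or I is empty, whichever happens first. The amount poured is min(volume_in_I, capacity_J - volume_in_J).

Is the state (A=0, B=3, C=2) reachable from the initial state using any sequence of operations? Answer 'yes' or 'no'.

BFS from (A=3, B=1, C=7):
  1. empty(B) -> (A=3 B=0 C=7)
  2. pour(C -> B) -> (A=3 B=5 C=2)
  3. empty(B) -> (A=3 B=0 C=2)
  4. pour(A -> B) -> (A=0 B=3 C=2)
Target reached → yes.

Answer: yes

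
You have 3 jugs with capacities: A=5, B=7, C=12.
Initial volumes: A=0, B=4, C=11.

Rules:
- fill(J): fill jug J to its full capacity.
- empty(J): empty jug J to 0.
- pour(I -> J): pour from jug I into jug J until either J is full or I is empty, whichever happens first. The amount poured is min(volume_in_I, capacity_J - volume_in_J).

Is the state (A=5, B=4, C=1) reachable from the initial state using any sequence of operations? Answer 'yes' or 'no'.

Answer: yes

Derivation:
BFS from (A=0, B=4, C=11):
  1. pour(C -> A) -> (A=5 B=4 C=6)
  2. empty(A) -> (A=0 B=4 C=6)
  3. pour(C -> A) -> (A=5 B=4 C=1)
Target reached → yes.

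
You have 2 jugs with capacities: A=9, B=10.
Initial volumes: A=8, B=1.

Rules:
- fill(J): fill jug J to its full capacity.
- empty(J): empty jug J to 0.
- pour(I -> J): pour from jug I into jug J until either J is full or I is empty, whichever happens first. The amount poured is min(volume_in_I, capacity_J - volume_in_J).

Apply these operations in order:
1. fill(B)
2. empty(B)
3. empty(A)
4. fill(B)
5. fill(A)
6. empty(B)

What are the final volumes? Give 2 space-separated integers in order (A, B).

Step 1: fill(B) -> (A=8 B=10)
Step 2: empty(B) -> (A=8 B=0)
Step 3: empty(A) -> (A=0 B=0)
Step 4: fill(B) -> (A=0 B=10)
Step 5: fill(A) -> (A=9 B=10)
Step 6: empty(B) -> (A=9 B=0)

Answer: 9 0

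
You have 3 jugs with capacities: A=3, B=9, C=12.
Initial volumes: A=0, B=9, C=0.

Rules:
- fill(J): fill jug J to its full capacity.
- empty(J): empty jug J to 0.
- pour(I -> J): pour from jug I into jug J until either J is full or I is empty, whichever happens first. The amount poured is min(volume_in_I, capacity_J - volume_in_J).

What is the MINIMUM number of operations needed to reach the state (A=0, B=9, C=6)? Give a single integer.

BFS from (A=0, B=9, C=0). One shortest path:
  1. fill(A) -> (A=3 B=9 C=0)
  2. pour(A -> C) -> (A=0 B=9 C=3)
  3. fill(A) -> (A=3 B=9 C=3)
  4. pour(A -> C) -> (A=0 B=9 C=6)
Reached target in 4 moves.

Answer: 4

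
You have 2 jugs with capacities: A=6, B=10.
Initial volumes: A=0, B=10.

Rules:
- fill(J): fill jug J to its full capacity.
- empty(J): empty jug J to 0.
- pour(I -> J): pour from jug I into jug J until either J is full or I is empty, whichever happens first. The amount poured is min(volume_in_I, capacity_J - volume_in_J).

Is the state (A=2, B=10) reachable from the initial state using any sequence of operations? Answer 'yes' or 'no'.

BFS from (A=0, B=10):
  1. fill(A) -> (A=6 B=10)
  2. empty(B) -> (A=6 B=0)
  3. pour(A -> B) -> (A=0 B=6)
  4. fill(A) -> (A=6 B=6)
  5. pour(A -> B) -> (A=2 B=10)
Target reached → yes.

Answer: yes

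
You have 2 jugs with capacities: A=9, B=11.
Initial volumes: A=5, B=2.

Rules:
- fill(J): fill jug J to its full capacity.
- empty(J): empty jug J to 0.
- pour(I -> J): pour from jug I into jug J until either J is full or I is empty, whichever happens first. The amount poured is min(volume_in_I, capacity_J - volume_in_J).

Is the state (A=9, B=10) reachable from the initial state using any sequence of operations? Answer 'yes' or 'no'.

BFS from (A=5, B=2):
  1. empty(B) -> (A=5 B=0)
  2. pour(A -> B) -> (A=0 B=5)
  3. fill(A) -> (A=9 B=5)
  4. pour(A -> B) -> (A=3 B=11)
  5. empty(B) -> (A=3 B=0)
  6. pour(A -> B) -> (A=0 B=3)
  7. fill(A) -> (A=9 B=3)
  8. pour(A -> B) -> (A=1 B=11)
  9. empty(B) -> (A=1 B=0)
  10. pour(A -> B) -> (A=0 B=1)
  11. fill(A) -> (A=9 B=1)
  12. pour(A -> B) -> (A=0 B=10)
  13. fill(A) -> (A=9 B=10)
Target reached → yes.

Answer: yes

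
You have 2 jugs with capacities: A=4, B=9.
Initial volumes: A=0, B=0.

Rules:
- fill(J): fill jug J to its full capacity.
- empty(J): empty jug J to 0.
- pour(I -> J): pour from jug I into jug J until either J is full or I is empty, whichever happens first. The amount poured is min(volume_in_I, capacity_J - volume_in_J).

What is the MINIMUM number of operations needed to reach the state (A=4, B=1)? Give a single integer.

Answer: 4

Derivation:
BFS from (A=0, B=0). One shortest path:
  1. fill(B) -> (A=0 B=9)
  2. pour(B -> A) -> (A=4 B=5)
  3. empty(A) -> (A=0 B=5)
  4. pour(B -> A) -> (A=4 B=1)
Reached target in 4 moves.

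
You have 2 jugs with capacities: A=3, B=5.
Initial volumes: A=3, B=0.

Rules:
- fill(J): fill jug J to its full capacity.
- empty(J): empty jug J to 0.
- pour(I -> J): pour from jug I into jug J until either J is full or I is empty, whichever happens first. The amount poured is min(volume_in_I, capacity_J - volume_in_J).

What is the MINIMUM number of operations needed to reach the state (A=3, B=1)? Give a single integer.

BFS from (A=3, B=0). One shortest path:
  1. pour(A -> B) -> (A=0 B=3)
  2. fill(A) -> (A=3 B=3)
  3. pour(A -> B) -> (A=1 B=5)
  4. empty(B) -> (A=1 B=0)
  5. pour(A -> B) -> (A=0 B=1)
  6. fill(A) -> (A=3 B=1)
Reached target in 6 moves.

Answer: 6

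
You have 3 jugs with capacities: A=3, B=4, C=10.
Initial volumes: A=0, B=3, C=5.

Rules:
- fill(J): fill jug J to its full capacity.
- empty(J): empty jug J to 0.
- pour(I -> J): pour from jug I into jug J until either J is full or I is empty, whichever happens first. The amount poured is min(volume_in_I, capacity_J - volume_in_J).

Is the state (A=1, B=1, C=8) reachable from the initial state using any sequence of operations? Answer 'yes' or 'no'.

Answer: no

Derivation:
BFS explored all 166 reachable states.
Reachable set includes: (0,0,0), (0,0,1), (0,0,2), (0,0,3), (0,0,4), (0,0,5), (0,0,6), (0,0,7), (0,0,8), (0,0,9), (0,0,10), (0,1,0) ...
Target (A=1, B=1, C=8) not in reachable set → no.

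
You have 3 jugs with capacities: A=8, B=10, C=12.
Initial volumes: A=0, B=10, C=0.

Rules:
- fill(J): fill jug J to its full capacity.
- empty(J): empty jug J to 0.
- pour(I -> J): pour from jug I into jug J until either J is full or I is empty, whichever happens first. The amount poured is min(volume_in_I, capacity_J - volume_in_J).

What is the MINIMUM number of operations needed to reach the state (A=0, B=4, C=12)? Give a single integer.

BFS from (A=0, B=10, C=0). One shortest path:
  1. fill(A) -> (A=8 B=10 C=0)
  2. empty(B) -> (A=8 B=0 C=0)
  3. pour(A -> B) -> (A=0 B=8 C=0)
  4. fill(A) -> (A=8 B=8 C=0)
  5. pour(A -> C) -> (A=0 B=8 C=8)
  6. pour(B -> C) -> (A=0 B=4 C=12)
Reached target in 6 moves.

Answer: 6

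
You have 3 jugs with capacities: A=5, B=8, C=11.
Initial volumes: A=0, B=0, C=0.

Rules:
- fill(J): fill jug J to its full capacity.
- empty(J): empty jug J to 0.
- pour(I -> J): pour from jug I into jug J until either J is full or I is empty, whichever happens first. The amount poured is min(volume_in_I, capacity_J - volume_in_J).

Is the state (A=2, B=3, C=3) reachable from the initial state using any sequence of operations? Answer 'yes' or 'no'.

BFS explored all 368 reachable states.
Reachable set includes: (0,0,0), (0,0,1), (0,0,2), (0,0,3), (0,0,4), (0,0,5), (0,0,6), (0,0,7), (0,0,8), (0,0,9), (0,0,10), (0,0,11) ...
Target (A=2, B=3, C=3) not in reachable set → no.

Answer: no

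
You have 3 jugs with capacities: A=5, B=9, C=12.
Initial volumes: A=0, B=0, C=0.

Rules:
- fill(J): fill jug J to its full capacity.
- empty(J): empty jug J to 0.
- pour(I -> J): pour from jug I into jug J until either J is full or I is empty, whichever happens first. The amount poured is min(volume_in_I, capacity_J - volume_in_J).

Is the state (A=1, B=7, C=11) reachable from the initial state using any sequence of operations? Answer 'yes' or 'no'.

Answer: no

Derivation:
BFS explored all 428 reachable states.
Reachable set includes: (0,0,0), (0,0,1), (0,0,2), (0,0,3), (0,0,4), (0,0,5), (0,0,6), (0,0,7), (0,0,8), (0,0,9), (0,0,10), (0,0,11) ...
Target (A=1, B=7, C=11) not in reachable set → no.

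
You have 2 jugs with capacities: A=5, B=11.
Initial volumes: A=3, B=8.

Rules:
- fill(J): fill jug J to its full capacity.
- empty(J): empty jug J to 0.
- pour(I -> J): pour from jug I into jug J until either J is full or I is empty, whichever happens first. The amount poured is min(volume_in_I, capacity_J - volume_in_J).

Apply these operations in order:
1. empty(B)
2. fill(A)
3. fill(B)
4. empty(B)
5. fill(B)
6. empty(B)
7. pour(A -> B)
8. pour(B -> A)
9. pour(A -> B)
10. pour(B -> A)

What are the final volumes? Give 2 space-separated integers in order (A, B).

Step 1: empty(B) -> (A=3 B=0)
Step 2: fill(A) -> (A=5 B=0)
Step 3: fill(B) -> (A=5 B=11)
Step 4: empty(B) -> (A=5 B=0)
Step 5: fill(B) -> (A=5 B=11)
Step 6: empty(B) -> (A=5 B=0)
Step 7: pour(A -> B) -> (A=0 B=5)
Step 8: pour(B -> A) -> (A=5 B=0)
Step 9: pour(A -> B) -> (A=0 B=5)
Step 10: pour(B -> A) -> (A=5 B=0)

Answer: 5 0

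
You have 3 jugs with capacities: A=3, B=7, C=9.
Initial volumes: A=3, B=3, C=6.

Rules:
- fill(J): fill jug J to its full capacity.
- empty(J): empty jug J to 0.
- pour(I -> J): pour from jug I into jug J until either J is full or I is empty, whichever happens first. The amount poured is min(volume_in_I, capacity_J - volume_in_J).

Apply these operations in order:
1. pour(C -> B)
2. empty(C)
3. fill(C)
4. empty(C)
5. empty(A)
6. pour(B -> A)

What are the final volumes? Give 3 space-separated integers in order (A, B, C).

Answer: 3 4 0

Derivation:
Step 1: pour(C -> B) -> (A=3 B=7 C=2)
Step 2: empty(C) -> (A=3 B=7 C=0)
Step 3: fill(C) -> (A=3 B=7 C=9)
Step 4: empty(C) -> (A=3 B=7 C=0)
Step 5: empty(A) -> (A=0 B=7 C=0)
Step 6: pour(B -> A) -> (A=3 B=4 C=0)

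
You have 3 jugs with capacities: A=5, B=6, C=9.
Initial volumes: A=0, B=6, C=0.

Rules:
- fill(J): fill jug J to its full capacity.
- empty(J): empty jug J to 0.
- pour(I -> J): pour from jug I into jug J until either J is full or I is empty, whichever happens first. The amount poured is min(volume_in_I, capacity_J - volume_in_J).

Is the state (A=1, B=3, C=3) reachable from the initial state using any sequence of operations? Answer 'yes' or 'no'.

BFS explored all 260 reachable states.
Reachable set includes: (0,0,0), (0,0,1), (0,0,2), (0,0,3), (0,0,4), (0,0,5), (0,0,6), (0,0,7), (0,0,8), (0,0,9), (0,1,0), (0,1,1) ...
Target (A=1, B=3, C=3) not in reachable set → no.

Answer: no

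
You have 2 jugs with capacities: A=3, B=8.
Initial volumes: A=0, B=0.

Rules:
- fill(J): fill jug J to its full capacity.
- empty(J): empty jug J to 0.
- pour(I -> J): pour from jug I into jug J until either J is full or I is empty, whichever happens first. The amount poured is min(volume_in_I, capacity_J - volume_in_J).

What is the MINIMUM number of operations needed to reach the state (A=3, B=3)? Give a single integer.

BFS from (A=0, B=0). One shortest path:
  1. fill(A) -> (A=3 B=0)
  2. pour(A -> B) -> (A=0 B=3)
  3. fill(A) -> (A=3 B=3)
Reached target in 3 moves.

Answer: 3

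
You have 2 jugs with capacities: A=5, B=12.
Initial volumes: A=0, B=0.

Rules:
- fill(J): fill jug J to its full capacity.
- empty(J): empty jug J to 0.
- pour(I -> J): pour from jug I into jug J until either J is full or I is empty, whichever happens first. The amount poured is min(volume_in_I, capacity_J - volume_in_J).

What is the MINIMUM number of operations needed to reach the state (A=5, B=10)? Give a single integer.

BFS from (A=0, B=0). One shortest path:
  1. fill(A) -> (A=5 B=0)
  2. pour(A -> B) -> (A=0 B=5)
  3. fill(A) -> (A=5 B=5)
  4. pour(A -> B) -> (A=0 B=10)
  5. fill(A) -> (A=5 B=10)
Reached target in 5 moves.

Answer: 5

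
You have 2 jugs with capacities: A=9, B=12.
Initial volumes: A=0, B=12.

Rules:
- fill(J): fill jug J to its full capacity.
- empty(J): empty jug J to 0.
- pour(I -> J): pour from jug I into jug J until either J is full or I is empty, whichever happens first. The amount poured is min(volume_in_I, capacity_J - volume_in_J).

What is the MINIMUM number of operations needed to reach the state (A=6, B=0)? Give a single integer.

BFS from (A=0, B=12). One shortest path:
  1. fill(A) -> (A=9 B=12)
  2. empty(B) -> (A=9 B=0)
  3. pour(A -> B) -> (A=0 B=9)
  4. fill(A) -> (A=9 B=9)
  5. pour(A -> B) -> (A=6 B=12)
  6. empty(B) -> (A=6 B=0)
Reached target in 6 moves.

Answer: 6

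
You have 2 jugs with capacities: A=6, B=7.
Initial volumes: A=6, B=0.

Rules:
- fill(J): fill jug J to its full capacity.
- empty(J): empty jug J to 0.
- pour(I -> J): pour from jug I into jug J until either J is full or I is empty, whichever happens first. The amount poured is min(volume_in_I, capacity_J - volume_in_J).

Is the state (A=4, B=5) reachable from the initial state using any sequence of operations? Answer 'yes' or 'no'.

Answer: no

Derivation:
BFS explored all 26 reachable states.
Reachable set includes: (0,0), (0,1), (0,2), (0,3), (0,4), (0,5), (0,6), (0,7), (1,0), (1,7), (2,0), (2,7) ...
Target (A=4, B=5) not in reachable set → no.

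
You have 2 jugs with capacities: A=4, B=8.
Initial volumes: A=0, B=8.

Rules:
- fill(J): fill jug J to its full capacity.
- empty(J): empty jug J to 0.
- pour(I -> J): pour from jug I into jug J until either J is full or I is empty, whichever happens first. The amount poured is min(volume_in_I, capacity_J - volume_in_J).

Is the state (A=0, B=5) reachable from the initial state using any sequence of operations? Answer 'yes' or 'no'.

Answer: no

Derivation:
BFS explored all 6 reachable states.
Reachable set includes: (0,0), (0,4), (0,8), (4,0), (4,4), (4,8)
Target (A=0, B=5) not in reachable set → no.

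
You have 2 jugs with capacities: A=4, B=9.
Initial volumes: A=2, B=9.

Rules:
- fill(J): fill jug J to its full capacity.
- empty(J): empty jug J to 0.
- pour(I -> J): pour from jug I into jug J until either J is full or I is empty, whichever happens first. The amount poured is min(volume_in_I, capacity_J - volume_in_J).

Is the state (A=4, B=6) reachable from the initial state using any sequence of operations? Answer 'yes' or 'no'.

Answer: yes

Derivation:
BFS from (A=2, B=9):
  1. empty(B) -> (A=2 B=0)
  2. pour(A -> B) -> (A=0 B=2)
  3. fill(A) -> (A=4 B=2)
  4. pour(A -> B) -> (A=0 B=6)
  5. fill(A) -> (A=4 B=6)
Target reached → yes.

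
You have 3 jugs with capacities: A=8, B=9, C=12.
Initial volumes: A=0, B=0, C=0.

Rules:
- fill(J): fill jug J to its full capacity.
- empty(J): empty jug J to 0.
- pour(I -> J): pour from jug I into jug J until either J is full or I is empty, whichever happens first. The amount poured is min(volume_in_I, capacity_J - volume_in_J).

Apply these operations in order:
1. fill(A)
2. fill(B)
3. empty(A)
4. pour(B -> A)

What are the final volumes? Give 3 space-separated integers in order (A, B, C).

Answer: 8 1 0

Derivation:
Step 1: fill(A) -> (A=8 B=0 C=0)
Step 2: fill(B) -> (A=8 B=9 C=0)
Step 3: empty(A) -> (A=0 B=9 C=0)
Step 4: pour(B -> A) -> (A=8 B=1 C=0)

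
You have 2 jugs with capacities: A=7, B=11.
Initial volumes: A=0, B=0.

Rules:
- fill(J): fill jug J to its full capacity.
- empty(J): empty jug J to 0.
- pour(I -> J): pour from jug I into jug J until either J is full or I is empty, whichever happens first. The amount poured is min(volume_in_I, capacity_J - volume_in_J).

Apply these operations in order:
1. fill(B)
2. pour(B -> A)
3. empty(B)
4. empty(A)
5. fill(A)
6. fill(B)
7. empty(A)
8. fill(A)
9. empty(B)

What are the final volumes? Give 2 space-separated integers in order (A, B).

Answer: 7 0

Derivation:
Step 1: fill(B) -> (A=0 B=11)
Step 2: pour(B -> A) -> (A=7 B=4)
Step 3: empty(B) -> (A=7 B=0)
Step 4: empty(A) -> (A=0 B=0)
Step 5: fill(A) -> (A=7 B=0)
Step 6: fill(B) -> (A=7 B=11)
Step 7: empty(A) -> (A=0 B=11)
Step 8: fill(A) -> (A=7 B=11)
Step 9: empty(B) -> (A=7 B=0)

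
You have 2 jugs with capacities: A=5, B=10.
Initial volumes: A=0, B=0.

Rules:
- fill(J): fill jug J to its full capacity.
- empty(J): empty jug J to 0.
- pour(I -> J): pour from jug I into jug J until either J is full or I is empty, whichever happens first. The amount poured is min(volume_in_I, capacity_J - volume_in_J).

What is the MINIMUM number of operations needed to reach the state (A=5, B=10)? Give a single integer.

Answer: 2

Derivation:
BFS from (A=0, B=0). One shortest path:
  1. fill(A) -> (A=5 B=0)
  2. fill(B) -> (A=5 B=10)
Reached target in 2 moves.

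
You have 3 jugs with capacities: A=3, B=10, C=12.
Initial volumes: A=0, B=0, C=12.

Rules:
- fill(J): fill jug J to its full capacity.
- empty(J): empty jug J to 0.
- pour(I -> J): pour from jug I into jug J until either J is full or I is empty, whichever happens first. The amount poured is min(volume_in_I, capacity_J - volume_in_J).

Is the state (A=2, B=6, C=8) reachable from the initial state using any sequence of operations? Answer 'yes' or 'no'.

Answer: no

Derivation:
BFS explored all 374 reachable states.
Reachable set includes: (0,0,0), (0,0,1), (0,0,2), (0,0,3), (0,0,4), (0,0,5), (0,0,6), (0,0,7), (0,0,8), (0,0,9), (0,0,10), (0,0,11) ...
Target (A=2, B=6, C=8) not in reachable set → no.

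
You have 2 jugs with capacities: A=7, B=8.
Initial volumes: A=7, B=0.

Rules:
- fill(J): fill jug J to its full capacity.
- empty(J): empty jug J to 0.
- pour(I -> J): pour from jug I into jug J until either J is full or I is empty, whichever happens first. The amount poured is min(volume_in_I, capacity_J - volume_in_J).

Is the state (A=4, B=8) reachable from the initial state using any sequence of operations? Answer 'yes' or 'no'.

Answer: yes

Derivation:
BFS from (A=7, B=0):
  1. pour(A -> B) -> (A=0 B=7)
  2. fill(A) -> (A=7 B=7)
  3. pour(A -> B) -> (A=6 B=8)
  4. empty(B) -> (A=6 B=0)
  5. pour(A -> B) -> (A=0 B=6)
  6. fill(A) -> (A=7 B=6)
  7. pour(A -> B) -> (A=5 B=8)
  8. empty(B) -> (A=5 B=0)
  9. pour(A -> B) -> (A=0 B=5)
  10. fill(A) -> (A=7 B=5)
  11. pour(A -> B) -> (A=4 B=8)
Target reached → yes.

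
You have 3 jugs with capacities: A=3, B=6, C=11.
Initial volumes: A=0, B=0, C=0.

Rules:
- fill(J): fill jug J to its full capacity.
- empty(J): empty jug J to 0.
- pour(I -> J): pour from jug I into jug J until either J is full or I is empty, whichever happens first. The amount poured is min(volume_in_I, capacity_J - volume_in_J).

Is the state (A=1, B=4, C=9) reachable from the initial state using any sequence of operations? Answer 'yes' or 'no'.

Answer: no

Derivation:
BFS explored all 236 reachable states.
Reachable set includes: (0,0,0), (0,0,1), (0,0,2), (0,0,3), (0,0,4), (0,0,5), (0,0,6), (0,0,7), (0,0,8), (0,0,9), (0,0,10), (0,0,11) ...
Target (A=1, B=4, C=9) not in reachable set → no.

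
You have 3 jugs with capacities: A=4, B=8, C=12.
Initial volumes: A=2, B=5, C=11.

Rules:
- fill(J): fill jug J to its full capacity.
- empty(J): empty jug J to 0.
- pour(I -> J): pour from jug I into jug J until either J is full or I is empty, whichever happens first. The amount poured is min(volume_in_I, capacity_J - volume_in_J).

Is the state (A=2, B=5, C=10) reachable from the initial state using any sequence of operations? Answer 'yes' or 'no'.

Answer: no

Derivation:
BFS explored all 333 reachable states.
Reachable set includes: (0,0,0), (0,0,1), (0,0,2), (0,0,3), (0,0,4), (0,0,5), (0,0,6), (0,0,7), (0,0,8), (0,0,9), (0,0,10), (0,0,11) ...
Target (A=2, B=5, C=10) not in reachable set → no.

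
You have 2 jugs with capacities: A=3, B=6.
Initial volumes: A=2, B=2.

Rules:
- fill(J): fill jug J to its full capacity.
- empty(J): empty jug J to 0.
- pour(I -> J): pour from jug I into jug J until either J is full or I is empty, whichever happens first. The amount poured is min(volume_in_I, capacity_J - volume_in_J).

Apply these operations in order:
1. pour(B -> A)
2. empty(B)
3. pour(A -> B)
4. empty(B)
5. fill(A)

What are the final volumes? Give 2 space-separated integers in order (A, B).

Answer: 3 0

Derivation:
Step 1: pour(B -> A) -> (A=3 B=1)
Step 2: empty(B) -> (A=3 B=0)
Step 3: pour(A -> B) -> (A=0 B=3)
Step 4: empty(B) -> (A=0 B=0)
Step 5: fill(A) -> (A=3 B=0)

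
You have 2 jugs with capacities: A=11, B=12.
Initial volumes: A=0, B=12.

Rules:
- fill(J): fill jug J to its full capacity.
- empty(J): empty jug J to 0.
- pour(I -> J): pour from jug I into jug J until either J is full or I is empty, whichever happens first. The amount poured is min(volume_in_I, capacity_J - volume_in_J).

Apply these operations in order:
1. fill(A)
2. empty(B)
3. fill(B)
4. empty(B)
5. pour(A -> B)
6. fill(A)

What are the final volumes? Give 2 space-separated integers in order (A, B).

Step 1: fill(A) -> (A=11 B=12)
Step 2: empty(B) -> (A=11 B=0)
Step 3: fill(B) -> (A=11 B=12)
Step 4: empty(B) -> (A=11 B=0)
Step 5: pour(A -> B) -> (A=0 B=11)
Step 6: fill(A) -> (A=11 B=11)

Answer: 11 11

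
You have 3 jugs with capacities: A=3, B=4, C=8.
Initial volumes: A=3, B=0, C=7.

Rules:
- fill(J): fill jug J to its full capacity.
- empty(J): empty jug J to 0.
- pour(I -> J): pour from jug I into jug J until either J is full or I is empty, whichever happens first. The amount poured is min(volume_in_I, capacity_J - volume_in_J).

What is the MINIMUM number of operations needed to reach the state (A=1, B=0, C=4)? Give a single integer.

BFS from (A=3, B=0, C=7). One shortest path:
  1. empty(A) -> (A=0 B=0 C=7)
  2. fill(C) -> (A=0 B=0 C=8)
  3. pour(C -> B) -> (A=0 B=4 C=4)
  4. pour(B -> A) -> (A=3 B=1 C=4)
  5. empty(A) -> (A=0 B=1 C=4)
  6. pour(B -> A) -> (A=1 B=0 C=4)
Reached target in 6 moves.

Answer: 6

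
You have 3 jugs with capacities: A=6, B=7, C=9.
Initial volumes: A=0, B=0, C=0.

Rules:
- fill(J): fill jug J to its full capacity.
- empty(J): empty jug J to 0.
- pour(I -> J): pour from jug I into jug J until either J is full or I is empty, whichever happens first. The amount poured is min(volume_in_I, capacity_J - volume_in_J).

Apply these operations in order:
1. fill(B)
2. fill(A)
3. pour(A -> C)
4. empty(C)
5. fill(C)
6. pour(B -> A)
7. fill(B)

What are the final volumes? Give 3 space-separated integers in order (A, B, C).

Answer: 6 7 9

Derivation:
Step 1: fill(B) -> (A=0 B=7 C=0)
Step 2: fill(A) -> (A=6 B=7 C=0)
Step 3: pour(A -> C) -> (A=0 B=7 C=6)
Step 4: empty(C) -> (A=0 B=7 C=0)
Step 5: fill(C) -> (A=0 B=7 C=9)
Step 6: pour(B -> A) -> (A=6 B=1 C=9)
Step 7: fill(B) -> (A=6 B=7 C=9)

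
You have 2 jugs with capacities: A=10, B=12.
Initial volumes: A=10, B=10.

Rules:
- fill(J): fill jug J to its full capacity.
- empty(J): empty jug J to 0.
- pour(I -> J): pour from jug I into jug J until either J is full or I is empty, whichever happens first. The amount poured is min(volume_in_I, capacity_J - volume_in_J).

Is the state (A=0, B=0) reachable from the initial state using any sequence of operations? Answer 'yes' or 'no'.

Answer: yes

Derivation:
BFS from (A=10, B=10):
  1. empty(A) -> (A=0 B=10)
  2. empty(B) -> (A=0 B=0)
Target reached → yes.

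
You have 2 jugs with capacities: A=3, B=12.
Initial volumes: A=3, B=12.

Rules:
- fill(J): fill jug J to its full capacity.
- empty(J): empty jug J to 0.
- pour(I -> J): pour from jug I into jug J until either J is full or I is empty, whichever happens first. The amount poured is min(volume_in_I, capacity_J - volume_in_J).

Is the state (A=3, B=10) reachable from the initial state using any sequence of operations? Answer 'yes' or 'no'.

BFS explored all 10 reachable states.
Reachable set includes: (0,0), (0,3), (0,6), (0,9), (0,12), (3,0), (3,3), (3,6), (3,9), (3,12)
Target (A=3, B=10) not in reachable set → no.

Answer: no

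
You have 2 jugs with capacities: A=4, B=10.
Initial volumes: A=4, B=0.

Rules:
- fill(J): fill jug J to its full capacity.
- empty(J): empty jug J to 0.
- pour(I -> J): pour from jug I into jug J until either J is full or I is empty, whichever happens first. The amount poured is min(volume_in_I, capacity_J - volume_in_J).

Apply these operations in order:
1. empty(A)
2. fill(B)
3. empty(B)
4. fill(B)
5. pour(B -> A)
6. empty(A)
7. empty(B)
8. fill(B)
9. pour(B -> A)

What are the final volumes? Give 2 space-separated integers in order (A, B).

Answer: 4 6

Derivation:
Step 1: empty(A) -> (A=0 B=0)
Step 2: fill(B) -> (A=0 B=10)
Step 3: empty(B) -> (A=0 B=0)
Step 4: fill(B) -> (A=0 B=10)
Step 5: pour(B -> A) -> (A=4 B=6)
Step 6: empty(A) -> (A=0 B=6)
Step 7: empty(B) -> (A=0 B=0)
Step 8: fill(B) -> (A=0 B=10)
Step 9: pour(B -> A) -> (A=4 B=6)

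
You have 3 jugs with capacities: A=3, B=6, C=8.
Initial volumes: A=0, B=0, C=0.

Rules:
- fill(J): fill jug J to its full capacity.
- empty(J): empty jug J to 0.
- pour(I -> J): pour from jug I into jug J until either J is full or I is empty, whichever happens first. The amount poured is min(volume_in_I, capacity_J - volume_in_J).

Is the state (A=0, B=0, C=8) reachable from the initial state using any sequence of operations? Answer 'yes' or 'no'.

Answer: yes

Derivation:
BFS from (A=0, B=0, C=0):
  1. fill(C) -> (A=0 B=0 C=8)
Target reached → yes.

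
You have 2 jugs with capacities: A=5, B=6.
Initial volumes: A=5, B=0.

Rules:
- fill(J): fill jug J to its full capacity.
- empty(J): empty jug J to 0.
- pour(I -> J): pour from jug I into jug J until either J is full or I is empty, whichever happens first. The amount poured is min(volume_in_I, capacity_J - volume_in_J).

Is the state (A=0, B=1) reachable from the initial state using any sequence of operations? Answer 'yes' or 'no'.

Answer: yes

Derivation:
BFS from (A=5, B=0):
  1. empty(A) -> (A=0 B=0)
  2. fill(B) -> (A=0 B=6)
  3. pour(B -> A) -> (A=5 B=1)
  4. empty(A) -> (A=0 B=1)
Target reached → yes.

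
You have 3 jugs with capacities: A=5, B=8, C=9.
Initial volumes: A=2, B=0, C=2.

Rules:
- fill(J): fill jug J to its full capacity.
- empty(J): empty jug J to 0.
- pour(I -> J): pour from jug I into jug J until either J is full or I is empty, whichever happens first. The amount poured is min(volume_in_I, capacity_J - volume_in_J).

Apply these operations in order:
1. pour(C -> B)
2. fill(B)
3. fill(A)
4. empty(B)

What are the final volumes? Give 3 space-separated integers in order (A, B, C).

Answer: 5 0 0

Derivation:
Step 1: pour(C -> B) -> (A=2 B=2 C=0)
Step 2: fill(B) -> (A=2 B=8 C=0)
Step 3: fill(A) -> (A=5 B=8 C=0)
Step 4: empty(B) -> (A=5 B=0 C=0)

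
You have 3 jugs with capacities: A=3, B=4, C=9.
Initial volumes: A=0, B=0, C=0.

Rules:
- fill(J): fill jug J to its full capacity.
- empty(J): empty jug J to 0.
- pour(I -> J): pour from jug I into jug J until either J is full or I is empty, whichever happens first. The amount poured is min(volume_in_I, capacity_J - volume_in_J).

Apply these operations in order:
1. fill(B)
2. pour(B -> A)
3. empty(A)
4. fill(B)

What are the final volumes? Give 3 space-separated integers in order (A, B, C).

Answer: 0 4 0

Derivation:
Step 1: fill(B) -> (A=0 B=4 C=0)
Step 2: pour(B -> A) -> (A=3 B=1 C=0)
Step 3: empty(A) -> (A=0 B=1 C=0)
Step 4: fill(B) -> (A=0 B=4 C=0)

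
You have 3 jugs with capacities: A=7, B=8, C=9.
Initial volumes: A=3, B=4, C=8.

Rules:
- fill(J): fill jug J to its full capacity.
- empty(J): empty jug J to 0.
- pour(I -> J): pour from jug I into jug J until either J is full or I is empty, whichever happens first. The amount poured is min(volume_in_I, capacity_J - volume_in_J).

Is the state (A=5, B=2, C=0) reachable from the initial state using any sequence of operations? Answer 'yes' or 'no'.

BFS from (A=3, B=4, C=8):
  1. pour(A -> C) -> (A=2 B=4 C=9)
  2. pour(C -> B) -> (A=2 B=8 C=5)
  3. empty(B) -> (A=2 B=0 C=5)
  4. pour(A -> B) -> (A=0 B=2 C=5)
  5. pour(C -> A) -> (A=5 B=2 C=0)
Target reached → yes.

Answer: yes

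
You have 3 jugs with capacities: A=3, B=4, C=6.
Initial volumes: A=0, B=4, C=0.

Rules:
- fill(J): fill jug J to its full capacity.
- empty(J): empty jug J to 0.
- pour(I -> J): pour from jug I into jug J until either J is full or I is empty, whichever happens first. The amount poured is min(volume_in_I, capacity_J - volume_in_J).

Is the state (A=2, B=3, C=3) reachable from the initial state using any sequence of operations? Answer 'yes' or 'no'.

Answer: no

Derivation:
BFS explored all 110 reachable states.
Reachable set includes: (0,0,0), (0,0,1), (0,0,2), (0,0,3), (0,0,4), (0,0,5), (0,0,6), (0,1,0), (0,1,1), (0,1,2), (0,1,3), (0,1,4) ...
Target (A=2, B=3, C=3) not in reachable set → no.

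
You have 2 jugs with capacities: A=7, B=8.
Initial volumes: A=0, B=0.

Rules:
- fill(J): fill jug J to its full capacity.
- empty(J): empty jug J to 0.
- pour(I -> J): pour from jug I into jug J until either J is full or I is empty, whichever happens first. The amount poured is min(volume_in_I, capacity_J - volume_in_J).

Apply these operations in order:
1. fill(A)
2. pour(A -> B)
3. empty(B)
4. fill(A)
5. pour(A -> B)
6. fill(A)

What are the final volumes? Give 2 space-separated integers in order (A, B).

Answer: 7 7

Derivation:
Step 1: fill(A) -> (A=7 B=0)
Step 2: pour(A -> B) -> (A=0 B=7)
Step 3: empty(B) -> (A=0 B=0)
Step 4: fill(A) -> (A=7 B=0)
Step 5: pour(A -> B) -> (A=0 B=7)
Step 6: fill(A) -> (A=7 B=7)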